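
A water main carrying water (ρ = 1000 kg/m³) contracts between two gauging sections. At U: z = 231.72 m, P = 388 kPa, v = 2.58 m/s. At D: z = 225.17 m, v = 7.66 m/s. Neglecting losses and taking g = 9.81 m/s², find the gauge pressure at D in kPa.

Pressure head at U: ψ₁ = P₁/(ρg) = 388×1000 / (1000 × 9.81) = 39.55 m.
Velocity heads: v₁²/2g = 2.58²/19.62 = 0.339 m; v₂²/2g = 7.66²/19.62 = 2.991 m.
Total head H = z₁ + ψ₁ + v₁²/2g = 231.72 + 39.55 + 0.339 = 271.61 m.
ψ₂ = H − z₂ − v₂²/2g = 271.61 − 225.17 − 2.991 = 43.45 m.
P₂ = ρgψ₂ = 1000 × 9.81 × 43.45 ≈ 426 kPa.

P₂ ≈ 426 kPa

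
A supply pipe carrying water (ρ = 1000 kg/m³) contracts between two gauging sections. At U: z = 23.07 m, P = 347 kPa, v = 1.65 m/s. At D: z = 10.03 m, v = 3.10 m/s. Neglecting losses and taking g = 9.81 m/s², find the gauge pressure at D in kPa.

P₂ ≈ 471 kPa

Pressure head at U: ψ₁ = P₁/(ρg) = 347×1000 / (1000 × 9.81) = 35.37 m.
Velocity heads: v₁²/2g = 1.65²/19.62 = 0.139 m; v₂²/2g = 3.10²/19.62 = 0.490 m.
Total head H = z₁ + ψ₁ + v₁²/2g = 23.07 + 35.37 + 0.139 = 58.58 m.
ψ₂ = H − z₂ − v₂²/2g = 58.58 − 10.03 − 0.490 = 48.06 m.
P₂ = ρgψ₂ = 1000 × 9.81 × 48.06 ≈ 471 kPa.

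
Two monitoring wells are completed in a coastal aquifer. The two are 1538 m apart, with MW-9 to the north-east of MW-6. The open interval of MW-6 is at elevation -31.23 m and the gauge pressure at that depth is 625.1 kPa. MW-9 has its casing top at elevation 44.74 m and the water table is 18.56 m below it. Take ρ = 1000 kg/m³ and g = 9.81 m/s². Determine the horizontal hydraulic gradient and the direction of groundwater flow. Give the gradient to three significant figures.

Pressure head at MW-6: ψ = P/(ρg) = 625.1×1000 / (1000 × 9.81) = 63.72 m.
Total head at MW-6: h = z + ψ = -31.23 + 63.72 = 32.49 m.
Total head at MW-9: h = 44.74 − 18.56 = 26.18 m.
Head difference: h(MW-6) − h(MW-9) = 32.49 − 26.18 = 6.31 m.
Hydraulic gradient: i = |Δh| / L = 6.31 / 1538 = 0.00410.
Flow is from higher to lower head: from MW-6 toward MW-9, i.e. toward the north-east.

i ≈ 0.00410; groundwater flows toward the north-east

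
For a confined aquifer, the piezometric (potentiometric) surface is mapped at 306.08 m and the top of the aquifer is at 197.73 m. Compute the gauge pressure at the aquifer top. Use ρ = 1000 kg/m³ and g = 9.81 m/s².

P ≈ 1060 kPa

Pressure head at the aquifer top: ψ = h − z = 306.08 − 197.73 = 108.35 m.
P = ρgψ = 1000 × 9.81 × 108.35 = 1062914 Pa ≈ 1060 kPa.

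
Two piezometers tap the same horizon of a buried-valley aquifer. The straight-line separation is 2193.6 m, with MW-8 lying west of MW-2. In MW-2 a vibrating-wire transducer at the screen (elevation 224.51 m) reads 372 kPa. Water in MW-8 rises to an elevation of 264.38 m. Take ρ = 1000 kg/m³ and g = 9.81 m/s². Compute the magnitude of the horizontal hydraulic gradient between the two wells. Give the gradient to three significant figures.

i ≈ 0.000889

Pressure head at MW-2: ψ = P/(ρg) = 372×1000 / (1000 × 9.81) = 37.92 m.
Total head at MW-2: h = z + ψ = 224.51 + 37.92 = 262.43 m.
Total head at MW-8: h = 264.38 m (water level in the piezometer is the total head).
Head difference: h(MW-2) − h(MW-8) = 262.43 − 264.38 = -1.95 m.
Hydraulic gradient: i = |Δh| / L = 1.95 / 2193.6 = 0.000889.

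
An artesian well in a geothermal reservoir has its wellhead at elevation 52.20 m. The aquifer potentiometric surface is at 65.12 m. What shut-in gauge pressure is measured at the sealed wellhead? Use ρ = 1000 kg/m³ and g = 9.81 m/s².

Head above the cap: Δh = 65.12 − 52.20 = 12.92 m.
P = ρgΔh = 1000 × 9.81 × 12.92 = 126745 Pa ≈ 127 kPa.

P ≈ 127 kPa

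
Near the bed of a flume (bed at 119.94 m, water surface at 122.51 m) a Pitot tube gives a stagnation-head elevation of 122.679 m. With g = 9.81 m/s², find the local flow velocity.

Near the bed, under hydrostatic conditions, the piezometric head (z + ψ) equals the free-surface elevation, 122.51 m.
Velocity head = total − piezometric = 122.679 − 122.51 = 0.169 m.
v = √(2g·h_v) = √(2 × 9.81 × 0.169) = 1.82 m/s.

v ≈ 1.82 m/s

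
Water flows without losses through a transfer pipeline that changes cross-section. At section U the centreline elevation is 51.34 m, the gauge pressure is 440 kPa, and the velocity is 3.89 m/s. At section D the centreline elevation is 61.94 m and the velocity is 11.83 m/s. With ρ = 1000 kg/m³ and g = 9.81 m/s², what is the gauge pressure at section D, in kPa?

Pressure head at U: ψ₁ = P₁/(ρg) = 440×1000 / (1000 × 9.81) = 44.85 m.
Velocity heads: v₁²/2g = 3.89²/19.62 = 0.771 m; v₂²/2g = 11.83²/19.62 = 7.133 m.
Total head H = z₁ + ψ₁ + v₁²/2g = 51.34 + 44.85 + 0.771 = 96.96 m.
ψ₂ = H − z₂ − v₂²/2g = 96.96 − 61.94 − 7.133 = 27.89 m.
P₂ = ρgψ₂ = 1000 × 9.81 × 27.89 ≈ 274 kPa.

P₂ ≈ 274 kPa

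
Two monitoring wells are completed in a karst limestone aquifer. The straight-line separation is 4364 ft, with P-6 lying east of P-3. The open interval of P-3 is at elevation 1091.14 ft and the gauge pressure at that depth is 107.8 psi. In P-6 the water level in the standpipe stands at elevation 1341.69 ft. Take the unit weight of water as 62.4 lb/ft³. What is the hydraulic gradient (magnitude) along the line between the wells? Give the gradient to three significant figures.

i ≈ 0.000408

Pressure head at P-3: ψ = 144·P/γ = 144 × 107.8 / 62.4 = 248.77 ft.
Total head at P-3: h = z + ψ = 1091.14 + 248.77 = 1339.91 ft.
Total head at P-6: h = 1341.69 ft (water level in the piezometer is the total head).
Head difference: h(P-3) − h(P-6) = 1339.91 − 1341.69 = -1.78 ft.
Hydraulic gradient: i = |Δh| / L = 1.78 / 4364 = 0.000408.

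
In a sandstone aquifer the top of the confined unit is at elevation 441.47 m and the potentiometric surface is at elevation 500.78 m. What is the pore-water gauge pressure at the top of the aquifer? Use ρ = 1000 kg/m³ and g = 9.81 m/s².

Pressure head at the aquifer top: ψ = h − z = 500.78 − 441.47 = 59.31 m.
P = ρgψ = 1000 × 9.81 × 59.31 = 581831 Pa ≈ 582 kPa.

P ≈ 582 kPa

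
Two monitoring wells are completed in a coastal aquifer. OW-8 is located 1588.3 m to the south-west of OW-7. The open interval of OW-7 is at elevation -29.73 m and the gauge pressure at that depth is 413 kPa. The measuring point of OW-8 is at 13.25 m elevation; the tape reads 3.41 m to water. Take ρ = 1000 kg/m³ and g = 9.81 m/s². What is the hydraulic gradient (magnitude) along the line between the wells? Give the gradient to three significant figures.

Pressure head at OW-7: ψ = P/(ρg) = 413×1000 / (1000 × 9.81) = 42.10 m.
Total head at OW-7: h = z + ψ = -29.73 + 42.10 = 12.37 m.
Total head at OW-8: h = 13.25 − 3.41 = 9.84 m.
Head difference: h(OW-7) − h(OW-8) = 12.37 − 9.84 = 2.53 m.
Hydraulic gradient: i = |Δh| / L = 2.53 / 1588.3 = 0.00159.

i ≈ 0.00159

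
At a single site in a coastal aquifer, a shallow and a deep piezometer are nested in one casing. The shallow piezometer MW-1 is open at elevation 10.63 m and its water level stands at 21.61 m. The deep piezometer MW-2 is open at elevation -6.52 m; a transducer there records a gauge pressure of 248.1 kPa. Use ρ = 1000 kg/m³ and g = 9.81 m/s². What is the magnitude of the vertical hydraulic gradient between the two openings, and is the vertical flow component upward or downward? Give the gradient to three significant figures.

|i_v| ≈ 0.166; vertical flow is downward

Total head at MW-1: h = 21.61 m (water level in the standpipe).
Pressure head at MW-2: ψ = P/(ρg) = 248.1×1000 / (1000 × 9.81) = 25.29 m.
Total head at MW-2: h = z + ψ = -6.52 + 25.29 = 18.77 m.
Δh = h(MW-1) − h(MW-2) = 21.61 − 18.77 = 2.84 m.
Vertical separation Δz = 10.63 − (-6.52) = 17.15 m.
|i_v| = |Δh| / Δz = 2.84 / 17.15 = 0.166.
Head is higher in the shallow piezometer, so vertical flow is downward (recharge condition).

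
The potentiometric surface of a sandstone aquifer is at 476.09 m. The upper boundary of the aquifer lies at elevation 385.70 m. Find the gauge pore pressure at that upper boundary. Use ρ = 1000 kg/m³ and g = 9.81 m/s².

Pressure head at the aquifer top: ψ = h − z = 476.09 − 385.70 = 90.39 m.
P = ρgψ = 1000 × 9.81 × 90.39 = 886726 Pa ≈ 887 kPa.

P ≈ 887 kPa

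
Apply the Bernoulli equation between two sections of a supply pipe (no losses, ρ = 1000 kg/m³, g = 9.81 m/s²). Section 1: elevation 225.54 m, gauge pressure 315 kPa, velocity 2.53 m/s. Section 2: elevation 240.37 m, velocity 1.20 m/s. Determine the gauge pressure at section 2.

Pressure head at 1: ψ₁ = P₁/(ρg) = 315×1000 / (1000 × 9.81) = 32.11 m.
Velocity heads: v₁²/2g = 2.53²/19.62 = 0.326 m; v₂²/2g = 1.20²/19.62 = 0.073 m.
Total head H = z₁ + ψ₁ + v₁²/2g = 225.54 + 32.11 + 0.326 = 257.98 m.
ψ₂ = H − z₂ − v₂²/2g = 257.98 − 240.37 − 0.073 = 17.54 m.
P₂ = ρgψ₂ = 1000 × 9.81 × 17.54 ≈ 172 kPa.

P₂ ≈ 172 kPa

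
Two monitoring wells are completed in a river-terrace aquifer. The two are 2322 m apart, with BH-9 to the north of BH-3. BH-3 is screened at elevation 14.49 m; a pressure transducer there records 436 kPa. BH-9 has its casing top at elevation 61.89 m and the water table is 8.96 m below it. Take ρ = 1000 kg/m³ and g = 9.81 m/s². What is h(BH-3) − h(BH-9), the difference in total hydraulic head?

Pressure head at BH-3: ψ = P/(ρg) = 436×1000 / (1000 × 9.81) = 44.44 m.
Total head at BH-3: h = z + ψ = 14.49 + 44.44 = 58.93 m.
Total head at BH-9: h = 61.89 − 8.96 = 52.93 m.
Head difference: h(BH-3) − h(BH-9) = 58.93 − 52.93 = 6.00 m.

Δh ≈ 6.00 m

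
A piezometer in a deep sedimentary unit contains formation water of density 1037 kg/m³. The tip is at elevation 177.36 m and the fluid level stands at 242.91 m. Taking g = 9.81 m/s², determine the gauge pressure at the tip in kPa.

P ≈ 667 kPa

Pressure head ψ = h − z = 242.91 − 177.36 = 65.55 m.
P = ρgψ = 1037 × 9.81 × 65.55 = 666838 Pa ≈ 667 kPa.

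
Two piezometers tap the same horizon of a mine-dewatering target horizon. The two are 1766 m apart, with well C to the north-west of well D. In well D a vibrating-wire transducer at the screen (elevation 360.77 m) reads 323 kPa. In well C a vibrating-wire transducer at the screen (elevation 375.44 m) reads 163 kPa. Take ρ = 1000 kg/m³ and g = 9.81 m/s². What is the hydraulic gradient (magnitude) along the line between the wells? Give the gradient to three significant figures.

i ≈ 0.000929

Pressure head at well D: ψ = P/(ρg) = 323×1000 / (1000 × 9.81) = 32.93 m.
Total head at well D: h = z + ψ = 360.77 + 32.93 = 393.70 m.
Pressure head at well C: ψ = P/(ρg) = 163×1000 / (1000 × 9.81) = 16.62 m.
Total head at well C: h = z + ψ = 375.44 + 16.62 = 392.06 m.
Head difference: h(well D) − h(well C) = 393.70 − 392.06 = 1.64 m.
Hydraulic gradient: i = |Δh| / L = 1.64 / 1766 = 0.000929.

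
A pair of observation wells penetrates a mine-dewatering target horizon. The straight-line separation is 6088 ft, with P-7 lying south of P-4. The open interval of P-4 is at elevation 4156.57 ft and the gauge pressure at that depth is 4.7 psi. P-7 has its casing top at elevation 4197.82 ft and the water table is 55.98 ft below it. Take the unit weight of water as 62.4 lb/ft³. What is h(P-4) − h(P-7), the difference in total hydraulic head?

Δh ≈ 25.58 ft

Pressure head at P-4: ψ = 144·P/γ = 144 × 4.7 / 62.4 = 10.85 ft.
Total head at P-4: h = z + ψ = 4156.57 + 10.85 = 4167.42 ft.
Total head at P-7: h = 4197.82 − 55.98 = 4141.84 ft.
Head difference: h(P-4) − h(P-7) = 4167.42 − 4141.84 = 25.58 ft.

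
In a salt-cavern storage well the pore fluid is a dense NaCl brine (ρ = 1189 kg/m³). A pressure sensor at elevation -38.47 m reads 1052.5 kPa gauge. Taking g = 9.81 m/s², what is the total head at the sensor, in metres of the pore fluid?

h ≈ 51.76 m

ψ = P/(ρg) = 1052.5×1000 / (1189 × 9.81) = 90.23 m.
h = z + ψ = -38.47 + 90.23 = 51.76 m.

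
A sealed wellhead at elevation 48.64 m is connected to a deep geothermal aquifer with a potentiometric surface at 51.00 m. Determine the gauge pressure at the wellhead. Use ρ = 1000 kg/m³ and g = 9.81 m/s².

Head above the cap: Δh = 51.00 − 48.64 = 2.36 m.
P = ρgΔh = 1000 × 9.81 × 2.36 = 23152 Pa ≈ 23.2 kPa.

P ≈ 23.2 kPa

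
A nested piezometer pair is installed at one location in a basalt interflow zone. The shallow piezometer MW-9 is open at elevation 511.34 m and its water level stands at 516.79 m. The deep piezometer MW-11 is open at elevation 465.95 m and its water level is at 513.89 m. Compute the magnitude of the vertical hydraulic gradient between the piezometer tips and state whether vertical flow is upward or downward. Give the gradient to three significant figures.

Total head at MW-9: h = 516.79 m (water level in the standpipe).
Total head at MW-11: h = 513.89 m.
Δh = h(MW-9) − h(MW-11) = 516.79 − 513.89 = 2.90 m.
Vertical separation Δz = 511.34 − 465.95 = 45.39 m.
|i_v| = |Δh| / Δz = 2.90 / 45.39 = 0.0639.
Head is higher in the shallow piezometer, so vertical flow is downward (recharge condition).

|i_v| ≈ 0.0639; vertical flow is downward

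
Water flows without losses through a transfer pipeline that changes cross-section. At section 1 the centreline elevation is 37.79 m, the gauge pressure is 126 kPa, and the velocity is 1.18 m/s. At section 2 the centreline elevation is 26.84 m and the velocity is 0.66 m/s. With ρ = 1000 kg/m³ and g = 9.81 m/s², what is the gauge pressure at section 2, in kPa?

P₂ ≈ 234 kPa

Pressure head at 1: ψ₁ = P₁/(ρg) = 126×1000 / (1000 × 9.81) = 12.84 m.
Velocity heads: v₁²/2g = 1.18²/19.62 = 0.071 m; v₂²/2g = 0.66²/19.62 = 0.022 m.
Total head H = z₁ + ψ₁ + v₁²/2g = 37.79 + 12.84 + 0.071 = 50.70 m.
ψ₂ = H − z₂ − v₂²/2g = 50.70 − 26.84 − 0.022 = 23.84 m.
P₂ = ρgψ₂ = 1000 × 9.81 × 23.84 ≈ 234 kPa.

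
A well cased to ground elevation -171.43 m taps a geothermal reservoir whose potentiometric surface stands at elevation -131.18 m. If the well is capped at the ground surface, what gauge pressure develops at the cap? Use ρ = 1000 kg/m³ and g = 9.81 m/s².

Head above the cap: Δh = -131.18 − (-171.43) = 40.25 m.
P = ρgΔh = 1000 × 9.81 × 40.25 = 394852 Pa ≈ 395 kPa.

P ≈ 395 kPa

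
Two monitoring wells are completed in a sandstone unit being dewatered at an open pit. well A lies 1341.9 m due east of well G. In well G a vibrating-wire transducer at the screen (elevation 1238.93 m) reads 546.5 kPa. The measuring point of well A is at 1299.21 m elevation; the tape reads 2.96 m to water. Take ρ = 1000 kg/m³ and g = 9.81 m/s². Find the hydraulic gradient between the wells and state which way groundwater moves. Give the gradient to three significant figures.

Pressure head at well G: ψ = P/(ρg) = 546.5×1000 / (1000 × 9.81) = 55.71 m.
Total head at well G: h = z + ψ = 1238.93 + 55.71 = 1294.64 m.
Total head at well A: h = 1299.21 − 2.96 = 1296.25 m.
Head difference: h(well G) − h(well A) = 1294.64 − 1296.25 = -1.61 m.
Hydraulic gradient: i = |Δh| / L = 1.61 / 1341.9 = 0.00120.
Flow is from higher to lower head: from well A toward well G, i.e. toward the west.

i ≈ 0.00120; groundwater flows toward the west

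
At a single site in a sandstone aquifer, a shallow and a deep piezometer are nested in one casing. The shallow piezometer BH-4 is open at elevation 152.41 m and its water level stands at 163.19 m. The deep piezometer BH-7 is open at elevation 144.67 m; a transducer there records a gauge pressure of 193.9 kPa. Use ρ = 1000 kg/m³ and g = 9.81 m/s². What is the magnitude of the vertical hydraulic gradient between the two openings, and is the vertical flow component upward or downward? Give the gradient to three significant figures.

|i_v| ≈ 0.161; vertical flow is upward

Total head at BH-4: h = 163.19 m (water level in the standpipe).
Pressure head at BH-7: ψ = P/(ρg) = 193.9×1000 / (1000 × 9.81) = 19.77 m.
Total head at BH-7: h = z + ψ = 144.67 + 19.77 = 164.44 m.
Δh = h(BH-4) − h(BH-7) = 163.19 − 164.44 = -1.25 m.
Vertical separation Δz = 152.41 − 144.67 = 7.74 m.
|i_v| = |Δh| / Δz = 1.25 / 7.74 = 0.161.
Head is higher in the deep piezometer, so vertical flow is upward (discharge condition).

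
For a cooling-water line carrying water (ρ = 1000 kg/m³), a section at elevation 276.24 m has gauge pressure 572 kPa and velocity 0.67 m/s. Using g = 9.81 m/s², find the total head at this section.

h ≈ 334.57 m

Pressure head ψ = P/(ρg) = 572×1000 / (1000 × 9.81) = 58.31 m.
Velocity head = v²/(2g) = 0.67² / (2 × 9.81) = 0.023 m.
h = z + ψ + v²/(2g) = 276.24 + 58.31 + 0.023 = 334.57 m.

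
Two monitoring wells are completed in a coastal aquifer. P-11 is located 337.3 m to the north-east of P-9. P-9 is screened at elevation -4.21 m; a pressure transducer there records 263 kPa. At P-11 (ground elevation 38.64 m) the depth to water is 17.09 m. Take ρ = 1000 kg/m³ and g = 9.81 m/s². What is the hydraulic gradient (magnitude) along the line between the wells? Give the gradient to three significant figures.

i ≈ 0.00311

Pressure head at P-9: ψ = P/(ρg) = 263×1000 / (1000 × 9.81) = 26.81 m.
Total head at P-9: h = z + ψ = -4.21 + 26.81 = 22.60 m.
Total head at P-11: h = 38.64 − 17.09 = 21.55 m.
Head difference: h(P-9) − h(P-11) = 22.60 − 21.55 = 1.05 m.
Hydraulic gradient: i = |Δh| / L = 1.05 / 337.3 = 0.00311.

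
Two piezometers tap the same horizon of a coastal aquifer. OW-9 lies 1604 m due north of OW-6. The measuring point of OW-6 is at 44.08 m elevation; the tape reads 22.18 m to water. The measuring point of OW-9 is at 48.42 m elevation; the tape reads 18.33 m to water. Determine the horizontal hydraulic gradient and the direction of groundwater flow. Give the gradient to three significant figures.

Total head at OW-6: h = 44.08 − 22.18 = 21.90 m.
Total head at OW-9: h = 48.42 − 18.33 = 30.09 m.
Head difference: h(OW-6) − h(OW-9) = 21.90 − 30.09 = -8.19 m.
Hydraulic gradient: i = |Δh| / L = 8.19 / 1604 = 0.00511.
Flow is from higher to lower head: from OW-9 toward OW-6, i.e. toward the south.

i ≈ 0.00511; groundwater flows toward the south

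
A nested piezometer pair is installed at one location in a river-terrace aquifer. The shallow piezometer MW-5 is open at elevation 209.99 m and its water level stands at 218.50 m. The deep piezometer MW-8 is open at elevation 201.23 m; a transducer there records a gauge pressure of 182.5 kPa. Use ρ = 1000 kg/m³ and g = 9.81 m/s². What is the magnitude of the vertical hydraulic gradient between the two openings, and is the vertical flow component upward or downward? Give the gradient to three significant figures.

Total head at MW-5: h = 218.50 m (water level in the standpipe).
Pressure head at MW-8: ψ = P/(ρg) = 182.5×1000 / (1000 × 9.81) = 18.60 m.
Total head at MW-8: h = z + ψ = 201.23 + 18.60 = 219.83 m.
Δh = h(MW-5) − h(MW-8) = 218.50 − 219.83 = -1.33 m.
Vertical separation Δz = 209.99 − 201.23 = 8.76 m.
|i_v| = |Δh| / Δz = 1.33 / 8.76 = 0.152.
Head is higher in the deep piezometer, so vertical flow is upward (discharge condition).

|i_v| ≈ 0.152; vertical flow is upward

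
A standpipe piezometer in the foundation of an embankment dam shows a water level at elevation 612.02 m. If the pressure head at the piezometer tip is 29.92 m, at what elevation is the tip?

z = h − ψ = 612.02 − 29.92 = 582.10 m.

z ≈ 582.10 m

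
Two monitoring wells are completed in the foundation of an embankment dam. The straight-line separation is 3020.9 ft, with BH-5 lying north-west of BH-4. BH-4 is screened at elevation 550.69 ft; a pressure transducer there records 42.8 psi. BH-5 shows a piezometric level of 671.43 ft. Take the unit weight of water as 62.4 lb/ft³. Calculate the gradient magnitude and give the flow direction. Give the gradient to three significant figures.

i ≈ 0.00727; groundwater flows toward the south-east

Pressure head at BH-4: ψ = 144·P/γ = 144 × 42.8 / 62.4 = 98.77 ft.
Total head at BH-4: h = z + ψ = 550.69 + 98.77 = 649.46 ft.
Total head at BH-5: h = 671.43 ft (water level in the piezometer is the total head).
Head difference: h(BH-4) − h(BH-5) = 649.46 − 671.43 = -21.97 ft.
Hydraulic gradient: i = |Δh| / L = 21.97 / 3020.9 = 0.00727.
Flow is from higher to lower head: from BH-5 toward BH-4, i.e. toward the south-east.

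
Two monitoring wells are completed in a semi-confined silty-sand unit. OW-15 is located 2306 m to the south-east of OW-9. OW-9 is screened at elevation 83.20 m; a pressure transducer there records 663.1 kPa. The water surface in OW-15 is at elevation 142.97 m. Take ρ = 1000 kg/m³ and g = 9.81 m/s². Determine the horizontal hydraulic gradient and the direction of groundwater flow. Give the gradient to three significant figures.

Pressure head at OW-9: ψ = P/(ρg) = 663.1×1000 / (1000 × 9.81) = 67.59 m.
Total head at OW-9: h = z + ψ = 83.20 + 67.59 = 150.79 m.
Total head at OW-15: h = 142.97 m (water level in the piezometer is the total head).
Head difference: h(OW-9) − h(OW-15) = 150.79 − 142.97 = 7.82 m.
Hydraulic gradient: i = |Δh| / L = 7.82 / 2306 = 0.00339.
Flow is from higher to lower head: from OW-9 toward OW-15, i.e. toward the south-east.

i ≈ 0.00339; groundwater flows toward the south-east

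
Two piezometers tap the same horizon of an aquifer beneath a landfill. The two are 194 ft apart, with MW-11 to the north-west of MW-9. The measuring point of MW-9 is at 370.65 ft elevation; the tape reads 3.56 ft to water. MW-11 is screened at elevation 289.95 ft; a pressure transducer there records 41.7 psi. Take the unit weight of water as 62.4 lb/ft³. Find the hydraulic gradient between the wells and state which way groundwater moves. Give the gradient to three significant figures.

i ≈ 0.0984; groundwater flows toward the south-east

Total head at MW-9: h = 370.65 − 3.56 = 367.09 ft.
Pressure head at MW-11: ψ = 144·P/γ = 144 × 41.7 / 62.4 = 96.23 ft.
Total head at MW-11: h = z + ψ = 289.95 + 96.23 = 386.18 ft.
Head difference: h(MW-9) − h(MW-11) = 367.09 − 386.18 = -19.09 ft.
Hydraulic gradient: i = |Δh| / L = 19.09 / 194 = 0.0984.
Flow is from higher to lower head: from MW-11 toward MW-9, i.e. toward the south-east.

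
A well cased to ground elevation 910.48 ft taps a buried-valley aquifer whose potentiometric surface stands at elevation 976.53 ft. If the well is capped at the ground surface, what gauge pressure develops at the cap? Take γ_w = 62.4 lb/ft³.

Head above the cap: Δh = 976.53 − 910.48 = 66.05 ft.
P = γΔh/144 = 62.4 × 66.05 / 144 = 28.6 psi.

P ≈ 28.6 psi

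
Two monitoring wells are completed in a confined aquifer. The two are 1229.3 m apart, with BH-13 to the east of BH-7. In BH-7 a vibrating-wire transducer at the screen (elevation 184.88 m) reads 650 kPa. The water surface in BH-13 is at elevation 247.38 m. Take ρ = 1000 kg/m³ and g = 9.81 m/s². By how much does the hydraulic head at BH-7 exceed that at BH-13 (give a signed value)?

Pressure head at BH-7: ψ = P/(ρg) = 650×1000 / (1000 × 9.81) = 66.26 m.
Total head at BH-7: h = z + ψ = 184.88 + 66.26 = 251.14 m.
Total head at BH-13: h = 247.38 m (water level in the piezometer is the total head).
Head difference: h(BH-7) − h(BH-13) = 251.14 − 247.38 = 3.76 m.

Δh ≈ 3.76 m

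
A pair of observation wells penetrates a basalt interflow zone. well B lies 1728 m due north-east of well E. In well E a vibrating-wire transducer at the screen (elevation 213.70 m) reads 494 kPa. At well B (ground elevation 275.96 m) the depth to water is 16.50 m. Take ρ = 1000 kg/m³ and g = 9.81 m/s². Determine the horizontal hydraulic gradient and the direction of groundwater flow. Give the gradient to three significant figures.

i ≈ 0.00266; groundwater flows toward the north-east

Pressure head at well E: ψ = P/(ρg) = 494×1000 / (1000 × 9.81) = 50.36 m.
Total head at well E: h = z + ψ = 213.70 + 50.36 = 264.06 m.
Total head at well B: h = 275.96 − 16.50 = 259.46 m.
Head difference: h(well E) − h(well B) = 264.06 − 259.46 = 4.60 m.
Hydraulic gradient: i = |Δh| / L = 4.60 / 1728 = 0.00266.
Flow is from higher to lower head: from well E toward well B, i.e. toward the north-east.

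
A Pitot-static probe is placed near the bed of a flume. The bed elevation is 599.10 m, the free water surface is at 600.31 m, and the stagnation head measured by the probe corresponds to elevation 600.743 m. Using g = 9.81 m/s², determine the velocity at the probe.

Near the bed, under hydrostatic conditions, the piezometric head (z + ψ) equals the free-surface elevation, 600.31 m.
Velocity head = total − piezometric = 600.743 − 600.31 = 0.433 m.
v = √(2g·h_v) = √(2 × 9.81 × 0.433) = 2.91 m/s.

v ≈ 2.91 m/s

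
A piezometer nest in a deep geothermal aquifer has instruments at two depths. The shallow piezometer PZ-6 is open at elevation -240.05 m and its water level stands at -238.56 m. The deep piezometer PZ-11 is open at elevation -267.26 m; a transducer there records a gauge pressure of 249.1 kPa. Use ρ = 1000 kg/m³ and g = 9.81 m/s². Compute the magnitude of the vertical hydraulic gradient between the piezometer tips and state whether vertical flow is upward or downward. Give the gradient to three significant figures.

Total head at PZ-6: h = -238.56 m (water level in the standpipe).
Pressure head at PZ-11: ψ = P/(ρg) = 249.1×1000 / (1000 × 9.81) = 25.39 m.
Total head at PZ-11: h = z + ψ = -267.26 + 25.39 = -241.87 m.
Δh = h(PZ-6) − h(PZ-11) = -238.56 − (-241.87) = 3.31 m.
Vertical separation Δz = -240.05 − (-267.26) = 27.21 m.
|i_v| = |Δh| / Δz = 3.31 / 27.21 = 0.122.
Head is higher in the shallow piezometer, so vertical flow is downward (recharge condition).

|i_v| ≈ 0.122; vertical flow is downward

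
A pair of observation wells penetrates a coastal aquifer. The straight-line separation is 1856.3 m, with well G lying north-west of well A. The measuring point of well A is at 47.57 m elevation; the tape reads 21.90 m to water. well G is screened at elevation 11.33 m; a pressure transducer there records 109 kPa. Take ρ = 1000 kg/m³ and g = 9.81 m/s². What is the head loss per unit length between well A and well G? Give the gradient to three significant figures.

Total head at well A: h = 47.57 − 21.90 = 25.67 m.
Pressure head at well G: ψ = P/(ρg) = 109×1000 / (1000 × 9.81) = 11.11 m.
Total head at well G: h = z + ψ = 11.33 + 11.11 = 22.44 m.
Head difference: h(well A) − h(well G) = 25.67 − 22.44 = 3.23 m.
Hydraulic gradient: i = |Δh| / L = 3.23 / 1856.3 = 0.00174.

i ≈ 0.00174 m/m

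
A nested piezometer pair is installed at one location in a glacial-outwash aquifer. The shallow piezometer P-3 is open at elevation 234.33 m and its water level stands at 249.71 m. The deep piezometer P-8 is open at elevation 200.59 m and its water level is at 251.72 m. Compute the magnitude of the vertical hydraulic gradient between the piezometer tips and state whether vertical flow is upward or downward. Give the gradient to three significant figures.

|i_v| ≈ 0.0596; vertical flow is upward

Total head at P-3: h = 249.71 m (water level in the standpipe).
Total head at P-8: h = 251.72 m.
Δh = h(P-3) − h(P-8) = 249.71 − 251.72 = -2.01 m.
Vertical separation Δz = 234.33 − 200.59 = 33.74 m.
|i_v| = |Δh| / Δz = 2.01 / 33.74 = 0.0596.
Head is higher in the deep piezometer, so vertical flow is upward (discharge condition).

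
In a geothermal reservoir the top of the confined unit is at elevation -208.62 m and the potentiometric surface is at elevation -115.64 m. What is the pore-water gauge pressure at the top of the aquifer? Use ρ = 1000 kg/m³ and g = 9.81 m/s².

P ≈ 912 kPa

Pressure head at the aquifer top: ψ = h − z = -115.64 − (-208.62) = 92.98 m.
P = ρgψ = 1000 × 9.81 × 92.98 = 912134 Pa ≈ 912 kPa.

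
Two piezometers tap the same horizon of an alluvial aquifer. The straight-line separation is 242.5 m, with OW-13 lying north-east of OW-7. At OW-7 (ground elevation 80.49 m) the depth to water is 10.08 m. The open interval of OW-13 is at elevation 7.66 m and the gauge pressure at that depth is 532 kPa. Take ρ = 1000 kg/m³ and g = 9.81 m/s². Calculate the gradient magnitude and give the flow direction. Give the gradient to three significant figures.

i ≈ 0.0351; groundwater flows toward the north-east

Total head at OW-7: h = 80.49 − 10.08 = 70.41 m.
Pressure head at OW-13: ψ = P/(ρg) = 532×1000 / (1000 × 9.81) = 54.23 m.
Total head at OW-13: h = z + ψ = 7.66 + 54.23 = 61.89 m.
Head difference: h(OW-7) − h(OW-13) = 70.41 − 61.89 = 8.52 m.
Hydraulic gradient: i = |Δh| / L = 8.52 / 242.5 = 0.0351.
Flow is from higher to lower head: from OW-7 toward OW-13, i.e. toward the north-east.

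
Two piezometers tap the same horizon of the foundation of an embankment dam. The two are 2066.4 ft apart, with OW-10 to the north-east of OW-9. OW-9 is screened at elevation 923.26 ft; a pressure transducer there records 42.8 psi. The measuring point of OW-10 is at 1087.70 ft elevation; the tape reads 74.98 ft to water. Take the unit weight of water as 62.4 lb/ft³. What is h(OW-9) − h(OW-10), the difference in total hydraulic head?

Pressure head at OW-9: ψ = 144·P/γ = 144 × 42.8 / 62.4 = 98.77 ft.
Total head at OW-9: h = z + ψ = 923.26 + 98.77 = 1022.03 ft.
Total head at OW-10: h = 1087.70 − 74.98 = 1012.72 ft.
Head difference: h(OW-9) − h(OW-10) = 1022.03 − 1012.72 = 9.31 ft.

Δh ≈ 9.31 ft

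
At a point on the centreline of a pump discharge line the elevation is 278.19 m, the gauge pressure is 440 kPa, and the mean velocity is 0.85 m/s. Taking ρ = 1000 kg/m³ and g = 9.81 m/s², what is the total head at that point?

Pressure head ψ = P/(ρg) = 440×1000 / (1000 × 9.81) = 44.85 m.
Velocity head = v²/(2g) = 0.85² / (2 × 9.81) = 0.037 m.
h = z + ψ + v²/(2g) = 278.19 + 44.85 + 0.037 = 323.08 m.

h ≈ 323.08 m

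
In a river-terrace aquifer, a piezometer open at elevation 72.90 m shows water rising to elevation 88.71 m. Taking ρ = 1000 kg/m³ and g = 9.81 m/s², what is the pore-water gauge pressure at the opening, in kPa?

Pressure head ψ = h − z = 88.71 − 72.90 = 15.81 m.
P = ρgψ = 1000 × 9.81 × 15.81 = 155096 Pa ≈ 155 kPa.

P ≈ 155 kPa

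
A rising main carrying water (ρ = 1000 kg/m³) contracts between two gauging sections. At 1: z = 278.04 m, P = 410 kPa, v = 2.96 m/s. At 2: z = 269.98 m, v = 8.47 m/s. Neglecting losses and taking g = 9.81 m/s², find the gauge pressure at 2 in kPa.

Pressure head at 1: ψ₁ = P₁/(ρg) = 410×1000 / (1000 × 9.81) = 41.79 m.
Velocity heads: v₁²/2g = 2.96²/19.62 = 0.447 m; v₂²/2g = 8.47²/19.62 = 3.657 m.
Total head H = z₁ + ψ₁ + v₁²/2g = 278.04 + 41.79 + 0.447 = 320.28 m.
ψ₂ = H − z₂ − v₂²/2g = 320.28 − 269.98 − 3.657 = 46.64 m.
P₂ = ρgψ₂ = 1000 × 9.81 × 46.64 ≈ 458 kPa.

P₂ ≈ 458 kPa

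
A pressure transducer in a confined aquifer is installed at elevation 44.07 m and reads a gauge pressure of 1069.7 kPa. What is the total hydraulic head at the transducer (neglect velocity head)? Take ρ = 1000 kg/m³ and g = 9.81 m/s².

ψ = P/(ρg) = 1069.7×1000 / (1000 × 9.81) = 109.04 m.
h = z + ψ = 44.07 + 109.04 = 153.11 m.

h ≈ 153.11 m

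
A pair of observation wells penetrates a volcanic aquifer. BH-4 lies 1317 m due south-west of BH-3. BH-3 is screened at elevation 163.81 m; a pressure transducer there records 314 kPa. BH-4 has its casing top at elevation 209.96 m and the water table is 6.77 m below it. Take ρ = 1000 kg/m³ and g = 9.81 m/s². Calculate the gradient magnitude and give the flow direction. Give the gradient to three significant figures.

Pressure head at BH-3: ψ = P/(ρg) = 314×1000 / (1000 × 9.81) = 32.01 m.
Total head at BH-3: h = z + ψ = 163.81 + 32.01 = 195.82 m.
Total head at BH-4: h = 209.96 − 6.77 = 203.19 m.
Head difference: h(BH-3) − h(BH-4) = 195.82 − 203.19 = -7.37 m.
Hydraulic gradient: i = |Δh| / L = 7.37 / 1317 = 0.00560.
Flow is from higher to lower head: from BH-4 toward BH-3, i.e. toward the north-east.

i ≈ 0.00560; groundwater flows toward the north-east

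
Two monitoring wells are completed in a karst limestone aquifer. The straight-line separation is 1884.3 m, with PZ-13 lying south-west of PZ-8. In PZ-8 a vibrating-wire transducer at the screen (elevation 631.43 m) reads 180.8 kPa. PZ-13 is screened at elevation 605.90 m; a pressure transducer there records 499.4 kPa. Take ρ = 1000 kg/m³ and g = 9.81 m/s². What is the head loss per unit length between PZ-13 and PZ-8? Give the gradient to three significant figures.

Pressure head at PZ-8: ψ = P/(ρg) = 180.8×1000 / (1000 × 9.81) = 18.43 m.
Total head at PZ-8: h = z + ψ = 631.43 + 18.43 = 649.86 m.
Pressure head at PZ-13: ψ = P/(ρg) = 499.4×1000 / (1000 × 9.81) = 50.91 m.
Total head at PZ-13: h = z + ψ = 605.90 + 50.91 = 656.81 m.
Head difference: h(PZ-8) − h(PZ-13) = 649.86 − 656.81 = -6.95 m.
Hydraulic gradient: i = |Δh| / L = 6.95 / 1884.3 = 0.00369.

i ≈ 0.00369 m/m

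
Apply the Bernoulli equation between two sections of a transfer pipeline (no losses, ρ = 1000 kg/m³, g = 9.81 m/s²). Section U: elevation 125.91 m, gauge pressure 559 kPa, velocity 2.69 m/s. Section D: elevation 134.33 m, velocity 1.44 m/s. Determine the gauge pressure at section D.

P₂ ≈ 479 kPa

Pressure head at U: ψ₁ = P₁/(ρg) = 559×1000 / (1000 × 9.81) = 56.98 m.
Velocity heads: v₁²/2g = 2.69²/19.62 = 0.369 m; v₂²/2g = 1.44²/19.62 = 0.106 m.
Total head H = z₁ + ψ₁ + v₁²/2g = 125.91 + 56.98 + 0.369 = 183.26 m.
ψ₂ = H − z₂ − v₂²/2g = 183.26 − 134.33 − 0.106 = 48.82 m.
P₂ = ρgψ₂ = 1000 × 9.81 × 48.82 ≈ 479 kPa.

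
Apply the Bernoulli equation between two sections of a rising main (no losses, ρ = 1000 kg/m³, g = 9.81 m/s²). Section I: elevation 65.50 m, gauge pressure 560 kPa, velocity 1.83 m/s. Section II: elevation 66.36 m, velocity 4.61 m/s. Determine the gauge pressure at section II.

Pressure head at I: ψ₁ = P₁/(ρg) = 560×1000 / (1000 × 9.81) = 57.08 m.
Velocity heads: v₁²/2g = 1.83²/19.62 = 0.171 m; v₂²/2g = 4.61²/19.62 = 1.083 m.
Total head H = z₁ + ψ₁ + v₁²/2g = 65.50 + 57.08 + 0.171 = 122.75 m.
ψ₂ = H − z₂ − v₂²/2g = 122.75 − 66.36 − 1.083 = 55.31 m.
P₂ = ρgψ₂ = 1000 × 9.81 × 55.31 ≈ 543 kPa.

P₂ ≈ 543 kPa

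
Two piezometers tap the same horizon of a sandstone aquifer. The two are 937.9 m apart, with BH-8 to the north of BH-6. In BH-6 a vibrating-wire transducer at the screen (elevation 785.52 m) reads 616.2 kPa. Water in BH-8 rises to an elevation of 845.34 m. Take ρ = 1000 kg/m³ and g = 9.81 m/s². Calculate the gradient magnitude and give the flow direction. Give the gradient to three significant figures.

i ≈ 0.00319; groundwater flows toward the north

Pressure head at BH-6: ψ = P/(ρg) = 616.2×1000 / (1000 × 9.81) = 62.81 m.
Total head at BH-6: h = z + ψ = 785.52 + 62.81 = 848.33 m.
Total head at BH-8: h = 845.34 m (water level in the piezometer is the total head).
Head difference: h(BH-6) − h(BH-8) = 848.33 − 845.34 = 2.99 m.
Hydraulic gradient: i = |Δh| / L = 2.99 / 937.9 = 0.00319.
Flow is from higher to lower head: from BH-6 toward BH-8, i.e. toward the north.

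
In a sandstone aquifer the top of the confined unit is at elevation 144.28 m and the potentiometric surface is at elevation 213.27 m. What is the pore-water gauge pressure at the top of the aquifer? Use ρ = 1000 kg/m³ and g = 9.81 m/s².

P ≈ 677 kPa

Pressure head at the aquifer top: ψ = h − z = 213.27 − 144.28 = 68.99 m.
P = ρgψ = 1000 × 9.81 × 68.99 = 676792 Pa ≈ 677 kPa.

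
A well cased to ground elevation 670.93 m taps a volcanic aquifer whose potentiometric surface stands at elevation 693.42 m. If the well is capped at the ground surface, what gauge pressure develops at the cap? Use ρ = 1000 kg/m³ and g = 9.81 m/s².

Head above the cap: Δh = 693.42 − 670.93 = 22.49 m.
P = ρgΔh = 1000 × 9.81 × 22.49 = 220627 Pa ≈ 221 kPa.

P ≈ 221 kPa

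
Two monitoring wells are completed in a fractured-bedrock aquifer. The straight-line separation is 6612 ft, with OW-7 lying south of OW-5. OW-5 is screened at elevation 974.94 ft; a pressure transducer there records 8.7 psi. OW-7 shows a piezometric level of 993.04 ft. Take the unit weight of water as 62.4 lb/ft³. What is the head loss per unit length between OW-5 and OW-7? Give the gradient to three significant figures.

i ≈ 0.000299 ft/ft

Pressure head at OW-5: ψ = 144·P/γ = 144 × 8.7 / 62.4 = 20.08 ft.
Total head at OW-5: h = z + ψ = 974.94 + 20.08 = 995.02 ft.
Total head at OW-7: h = 993.04 ft (water level in the piezometer is the total head).
Head difference: h(OW-5) − h(OW-7) = 995.02 − 993.04 = 1.98 ft.
Hydraulic gradient: i = |Δh| / L = 1.98 / 6612 = 0.000299.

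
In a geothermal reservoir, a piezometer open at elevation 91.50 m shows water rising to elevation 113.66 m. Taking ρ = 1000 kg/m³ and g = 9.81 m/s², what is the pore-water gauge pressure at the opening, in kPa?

P ≈ 217 kPa

Pressure head ψ = h − z = 113.66 − 91.50 = 22.16 m.
P = ρgψ = 1000 × 9.81 × 22.16 = 217390 Pa ≈ 217 kPa.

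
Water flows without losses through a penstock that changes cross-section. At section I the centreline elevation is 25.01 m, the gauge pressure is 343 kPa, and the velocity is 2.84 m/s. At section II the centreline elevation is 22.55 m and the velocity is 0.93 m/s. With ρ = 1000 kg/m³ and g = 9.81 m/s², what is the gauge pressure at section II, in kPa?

Pressure head at I: ψ₁ = P₁/(ρg) = 343×1000 / (1000 × 9.81) = 34.96 m.
Velocity heads: v₁²/2g = 2.84²/19.62 = 0.411 m; v₂²/2g = 0.93²/19.62 = 0.044 m.
Total head H = z₁ + ψ₁ + v₁²/2g = 25.01 + 34.96 + 0.411 = 60.38 m.
ψ₂ = H − z₂ − v₂²/2g = 60.38 − 22.55 − 0.044 = 37.79 m.
P₂ = ρgψ₂ = 1000 × 9.81 × 37.79 ≈ 371 kPa.

P₂ ≈ 371 kPa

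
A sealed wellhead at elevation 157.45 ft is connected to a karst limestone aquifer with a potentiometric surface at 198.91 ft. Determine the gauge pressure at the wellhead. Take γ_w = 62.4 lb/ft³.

P ≈ 18.0 psi

Head above the cap: Δh = 198.91 − 157.45 = 41.46 ft.
P = γΔh/144 = 62.4 × 41.46 / 144 = 18.0 psi.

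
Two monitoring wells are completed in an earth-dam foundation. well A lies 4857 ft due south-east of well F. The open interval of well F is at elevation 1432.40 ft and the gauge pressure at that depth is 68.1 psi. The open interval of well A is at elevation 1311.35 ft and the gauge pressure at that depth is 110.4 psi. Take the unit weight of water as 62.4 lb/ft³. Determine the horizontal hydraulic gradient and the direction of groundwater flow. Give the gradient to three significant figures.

i ≈ 0.00482; groundwater flows toward the south-east

Pressure head at well F: ψ = 144·P/γ = 144 × 68.1 / 62.4 = 157.15 ft.
Total head at well F: h = z + ψ = 1432.40 + 157.15 = 1589.55 ft.
Pressure head at well A: ψ = 144·P/γ = 144 × 110.4 / 62.4 = 254.77 ft.
Total head at well A: h = z + ψ = 1311.35 + 254.77 = 1566.12 ft.
Head difference: h(well F) − h(well A) = 1589.55 − 1566.12 = 23.43 ft.
Hydraulic gradient: i = |Δh| / L = 23.43 / 4857 = 0.00482.
Flow is from higher to lower head: from well F toward well A, i.e. toward the south-east.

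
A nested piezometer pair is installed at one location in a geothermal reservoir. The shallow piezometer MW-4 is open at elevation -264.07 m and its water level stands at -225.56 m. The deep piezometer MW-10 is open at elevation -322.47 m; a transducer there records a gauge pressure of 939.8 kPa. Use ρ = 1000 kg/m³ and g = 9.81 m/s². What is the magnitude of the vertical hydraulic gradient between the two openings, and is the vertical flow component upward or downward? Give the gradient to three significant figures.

|i_v| ≈ 0.0190; vertical flow is downward

Total head at MW-4: h = -225.56 m (water level in the standpipe).
Pressure head at MW-10: ψ = P/(ρg) = 939.8×1000 / (1000 × 9.81) = 95.80 m.
Total head at MW-10: h = z + ψ = -322.47 + 95.80 = -226.67 m.
Δh = h(MW-4) − h(MW-10) = -225.56 − (-226.67) = 1.11 m.
Vertical separation Δz = -264.07 − (-322.47) = 58.40 m.
|i_v| = |Δh| / Δz = 1.11 / 58.40 = 0.0190.
Head is higher in the shallow piezometer, so vertical flow is downward (recharge condition).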